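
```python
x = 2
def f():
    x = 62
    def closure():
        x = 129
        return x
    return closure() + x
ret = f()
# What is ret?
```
191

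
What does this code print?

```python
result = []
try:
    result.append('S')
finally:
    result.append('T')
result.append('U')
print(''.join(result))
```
STU

try/finally without except, no exception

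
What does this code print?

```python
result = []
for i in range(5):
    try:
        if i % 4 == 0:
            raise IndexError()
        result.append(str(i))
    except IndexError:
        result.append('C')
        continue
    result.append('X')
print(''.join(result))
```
C1X2X3XC

continue in except skips rest of loop body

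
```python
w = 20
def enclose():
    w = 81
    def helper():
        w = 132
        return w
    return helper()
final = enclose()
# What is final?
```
132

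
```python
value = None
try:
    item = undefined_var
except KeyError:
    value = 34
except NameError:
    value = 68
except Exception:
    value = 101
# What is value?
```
68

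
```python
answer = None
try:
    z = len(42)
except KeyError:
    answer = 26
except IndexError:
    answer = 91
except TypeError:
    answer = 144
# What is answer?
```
144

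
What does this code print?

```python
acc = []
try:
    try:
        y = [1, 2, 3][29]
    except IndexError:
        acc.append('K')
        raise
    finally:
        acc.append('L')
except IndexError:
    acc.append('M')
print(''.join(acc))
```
KLM

finally runs before re-raised exception propagates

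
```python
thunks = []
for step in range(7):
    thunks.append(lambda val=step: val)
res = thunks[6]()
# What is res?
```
6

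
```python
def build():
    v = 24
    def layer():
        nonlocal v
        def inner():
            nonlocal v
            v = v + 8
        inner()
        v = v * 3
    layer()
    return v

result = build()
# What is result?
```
96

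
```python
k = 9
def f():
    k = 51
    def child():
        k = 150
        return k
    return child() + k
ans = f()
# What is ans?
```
201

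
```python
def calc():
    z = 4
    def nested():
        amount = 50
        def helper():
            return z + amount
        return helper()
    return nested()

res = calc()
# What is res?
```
54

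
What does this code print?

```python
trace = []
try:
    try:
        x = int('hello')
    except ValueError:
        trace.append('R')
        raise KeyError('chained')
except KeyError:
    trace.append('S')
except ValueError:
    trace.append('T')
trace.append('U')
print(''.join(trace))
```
RSU

KeyError raised and caught, original ValueError not re-raised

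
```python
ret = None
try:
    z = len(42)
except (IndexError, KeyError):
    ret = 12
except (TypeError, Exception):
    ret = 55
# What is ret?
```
55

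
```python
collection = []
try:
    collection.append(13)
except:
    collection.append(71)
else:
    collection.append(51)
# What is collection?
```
[13, 51]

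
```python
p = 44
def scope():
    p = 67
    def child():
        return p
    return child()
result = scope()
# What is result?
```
67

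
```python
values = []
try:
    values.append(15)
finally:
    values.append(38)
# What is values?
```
[15, 38]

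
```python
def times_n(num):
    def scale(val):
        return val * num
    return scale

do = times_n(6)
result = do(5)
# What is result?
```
30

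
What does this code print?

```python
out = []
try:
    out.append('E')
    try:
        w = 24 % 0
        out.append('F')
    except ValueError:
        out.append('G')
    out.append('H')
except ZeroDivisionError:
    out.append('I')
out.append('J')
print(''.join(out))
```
EIJ

Inner handler doesn't match, propagates to outer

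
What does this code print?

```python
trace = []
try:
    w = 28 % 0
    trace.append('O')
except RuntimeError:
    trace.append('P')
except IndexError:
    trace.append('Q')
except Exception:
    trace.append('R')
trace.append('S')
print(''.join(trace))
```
RS

ZeroDivisionError not specifically caught, falls to Exception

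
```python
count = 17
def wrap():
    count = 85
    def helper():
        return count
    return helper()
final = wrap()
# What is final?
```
85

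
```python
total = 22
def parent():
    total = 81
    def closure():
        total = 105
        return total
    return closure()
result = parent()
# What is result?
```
105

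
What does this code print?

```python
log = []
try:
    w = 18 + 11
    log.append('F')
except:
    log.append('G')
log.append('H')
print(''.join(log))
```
FH

No exception, try block completes normally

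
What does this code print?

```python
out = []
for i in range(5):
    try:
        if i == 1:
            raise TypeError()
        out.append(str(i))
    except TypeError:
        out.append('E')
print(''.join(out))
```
0E234

Exception on i=1 caught, loop continues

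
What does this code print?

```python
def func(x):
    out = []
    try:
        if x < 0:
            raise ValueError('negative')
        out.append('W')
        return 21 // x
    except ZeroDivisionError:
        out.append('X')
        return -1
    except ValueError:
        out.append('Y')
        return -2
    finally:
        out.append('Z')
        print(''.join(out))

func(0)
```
WXZ

x=0 causes ZeroDivisionError, caught, finally prints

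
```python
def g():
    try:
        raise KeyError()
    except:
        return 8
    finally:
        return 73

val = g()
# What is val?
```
73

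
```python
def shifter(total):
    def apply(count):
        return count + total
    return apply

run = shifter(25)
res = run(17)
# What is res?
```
42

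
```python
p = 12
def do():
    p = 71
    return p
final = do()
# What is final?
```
71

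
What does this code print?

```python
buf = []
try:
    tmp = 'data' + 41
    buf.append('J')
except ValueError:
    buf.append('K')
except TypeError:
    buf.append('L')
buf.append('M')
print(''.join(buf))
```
LM

TypeError is caught by its specific handler, not ValueError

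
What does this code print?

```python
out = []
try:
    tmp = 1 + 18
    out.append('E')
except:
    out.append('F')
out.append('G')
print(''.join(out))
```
EG

No exception, try block completes normally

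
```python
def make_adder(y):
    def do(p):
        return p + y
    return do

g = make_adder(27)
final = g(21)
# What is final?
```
48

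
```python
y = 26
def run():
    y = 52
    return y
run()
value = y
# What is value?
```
26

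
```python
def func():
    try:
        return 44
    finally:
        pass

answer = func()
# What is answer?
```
44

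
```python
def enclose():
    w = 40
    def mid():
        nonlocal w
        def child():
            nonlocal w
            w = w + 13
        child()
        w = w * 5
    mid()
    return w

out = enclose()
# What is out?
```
265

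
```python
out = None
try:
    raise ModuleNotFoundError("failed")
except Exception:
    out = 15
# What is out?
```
15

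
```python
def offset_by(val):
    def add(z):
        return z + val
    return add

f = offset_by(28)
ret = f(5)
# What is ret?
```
33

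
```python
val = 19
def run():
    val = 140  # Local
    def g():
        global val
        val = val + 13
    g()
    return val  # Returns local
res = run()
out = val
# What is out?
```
32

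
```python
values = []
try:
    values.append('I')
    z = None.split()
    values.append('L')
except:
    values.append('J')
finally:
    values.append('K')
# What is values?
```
['I', 'J', 'K']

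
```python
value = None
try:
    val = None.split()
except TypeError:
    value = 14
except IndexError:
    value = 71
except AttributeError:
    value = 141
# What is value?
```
141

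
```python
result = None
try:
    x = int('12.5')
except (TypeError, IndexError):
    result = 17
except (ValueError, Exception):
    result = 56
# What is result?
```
56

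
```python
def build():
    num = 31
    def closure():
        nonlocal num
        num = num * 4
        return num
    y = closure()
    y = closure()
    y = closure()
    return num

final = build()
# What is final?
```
1984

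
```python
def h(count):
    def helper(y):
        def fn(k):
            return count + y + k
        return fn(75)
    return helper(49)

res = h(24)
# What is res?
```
148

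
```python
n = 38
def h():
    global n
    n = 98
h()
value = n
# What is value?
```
98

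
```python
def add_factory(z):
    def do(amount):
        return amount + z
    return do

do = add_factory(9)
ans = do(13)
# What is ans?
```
22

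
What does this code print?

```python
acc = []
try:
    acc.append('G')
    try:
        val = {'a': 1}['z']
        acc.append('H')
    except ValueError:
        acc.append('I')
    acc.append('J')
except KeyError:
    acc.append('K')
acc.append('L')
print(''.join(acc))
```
GKL

Inner handler doesn't match, propagates to outer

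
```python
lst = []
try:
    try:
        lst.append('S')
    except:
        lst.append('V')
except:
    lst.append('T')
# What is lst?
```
['S']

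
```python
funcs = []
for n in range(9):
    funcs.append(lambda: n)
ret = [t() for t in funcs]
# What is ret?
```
[8, 8, 8, 8, 8, 8, 8, 8, 8]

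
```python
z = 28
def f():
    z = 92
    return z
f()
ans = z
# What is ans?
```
28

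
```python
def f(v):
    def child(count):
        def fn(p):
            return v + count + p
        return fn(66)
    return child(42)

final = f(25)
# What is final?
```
133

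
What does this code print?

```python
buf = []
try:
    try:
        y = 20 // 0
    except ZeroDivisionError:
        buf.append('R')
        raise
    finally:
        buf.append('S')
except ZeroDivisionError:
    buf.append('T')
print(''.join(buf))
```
RST

finally runs before re-raised exception propagates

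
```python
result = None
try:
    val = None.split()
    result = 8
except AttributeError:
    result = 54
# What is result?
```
54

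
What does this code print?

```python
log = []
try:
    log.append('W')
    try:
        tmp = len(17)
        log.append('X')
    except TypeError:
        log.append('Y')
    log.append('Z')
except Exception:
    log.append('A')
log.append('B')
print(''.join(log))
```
WYZB

Inner exception caught by inner handler, outer continues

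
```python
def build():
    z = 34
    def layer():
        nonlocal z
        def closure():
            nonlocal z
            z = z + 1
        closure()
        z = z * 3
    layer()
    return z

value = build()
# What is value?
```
105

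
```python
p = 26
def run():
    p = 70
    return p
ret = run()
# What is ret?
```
70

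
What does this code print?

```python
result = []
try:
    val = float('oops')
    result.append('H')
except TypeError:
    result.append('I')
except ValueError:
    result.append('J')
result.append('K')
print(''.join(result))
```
JK

ValueError is caught by its specific handler, not TypeError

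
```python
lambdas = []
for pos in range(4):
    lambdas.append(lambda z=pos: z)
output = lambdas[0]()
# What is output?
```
0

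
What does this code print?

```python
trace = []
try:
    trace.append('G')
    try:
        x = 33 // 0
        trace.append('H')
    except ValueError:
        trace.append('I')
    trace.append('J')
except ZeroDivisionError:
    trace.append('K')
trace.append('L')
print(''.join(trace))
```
GKL

Inner handler doesn't match, propagates to outer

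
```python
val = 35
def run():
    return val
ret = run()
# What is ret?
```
35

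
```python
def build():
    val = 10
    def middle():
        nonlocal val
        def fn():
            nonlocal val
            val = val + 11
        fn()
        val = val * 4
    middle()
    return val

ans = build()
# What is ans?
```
84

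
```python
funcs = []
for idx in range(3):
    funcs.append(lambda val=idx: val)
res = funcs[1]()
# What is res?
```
1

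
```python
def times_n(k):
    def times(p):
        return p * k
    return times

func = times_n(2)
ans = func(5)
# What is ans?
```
10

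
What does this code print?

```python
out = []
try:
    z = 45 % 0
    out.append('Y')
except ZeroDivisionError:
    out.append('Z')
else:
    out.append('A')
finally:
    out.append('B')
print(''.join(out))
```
ZB

Exception: except runs, else skipped, finally runs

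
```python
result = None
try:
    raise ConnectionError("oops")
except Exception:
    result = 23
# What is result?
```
23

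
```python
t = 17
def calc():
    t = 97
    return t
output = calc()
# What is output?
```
97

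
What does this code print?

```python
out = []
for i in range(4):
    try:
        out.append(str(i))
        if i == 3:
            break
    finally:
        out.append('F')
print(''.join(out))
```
0F1F2F3F

finally runs even when breaking out of loop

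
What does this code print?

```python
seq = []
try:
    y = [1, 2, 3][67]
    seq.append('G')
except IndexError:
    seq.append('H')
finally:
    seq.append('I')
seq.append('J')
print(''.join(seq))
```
HIJ

finally always runs, even after exception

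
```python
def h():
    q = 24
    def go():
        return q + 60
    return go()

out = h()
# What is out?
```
84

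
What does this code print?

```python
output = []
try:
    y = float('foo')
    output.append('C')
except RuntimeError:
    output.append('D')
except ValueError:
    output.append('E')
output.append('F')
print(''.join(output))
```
EF

ValueError is caught by its specific handler, not RuntimeError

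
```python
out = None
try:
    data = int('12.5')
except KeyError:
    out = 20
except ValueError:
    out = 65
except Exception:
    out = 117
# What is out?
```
65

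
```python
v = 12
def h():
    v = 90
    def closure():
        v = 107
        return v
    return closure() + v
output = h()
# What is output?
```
197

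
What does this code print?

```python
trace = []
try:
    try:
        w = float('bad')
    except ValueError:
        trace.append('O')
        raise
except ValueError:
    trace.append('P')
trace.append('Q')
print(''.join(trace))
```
OPQ

raise without argument re-raises current exception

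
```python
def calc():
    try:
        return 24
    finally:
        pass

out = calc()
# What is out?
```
24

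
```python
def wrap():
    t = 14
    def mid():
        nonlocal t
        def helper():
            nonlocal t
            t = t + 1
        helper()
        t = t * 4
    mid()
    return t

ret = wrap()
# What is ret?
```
60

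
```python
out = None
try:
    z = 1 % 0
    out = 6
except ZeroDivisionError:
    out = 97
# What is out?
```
97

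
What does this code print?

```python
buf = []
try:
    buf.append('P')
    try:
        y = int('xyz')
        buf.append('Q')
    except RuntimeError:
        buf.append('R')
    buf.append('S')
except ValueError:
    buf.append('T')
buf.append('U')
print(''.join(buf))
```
PTU

Inner handler doesn't match, propagates to outer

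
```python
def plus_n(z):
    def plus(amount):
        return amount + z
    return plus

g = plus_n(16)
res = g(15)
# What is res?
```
31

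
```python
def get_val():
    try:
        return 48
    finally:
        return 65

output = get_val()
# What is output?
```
65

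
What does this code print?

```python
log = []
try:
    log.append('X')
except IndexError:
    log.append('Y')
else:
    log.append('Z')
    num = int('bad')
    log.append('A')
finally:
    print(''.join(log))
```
XZ

Try succeeds, else appends 'Z', ValueError in else is uncaught, finally prints before exception propagates ('A' never appended)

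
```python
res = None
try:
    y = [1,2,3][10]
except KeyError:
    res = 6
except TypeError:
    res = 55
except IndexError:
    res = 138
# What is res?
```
138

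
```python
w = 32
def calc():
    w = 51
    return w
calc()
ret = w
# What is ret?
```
32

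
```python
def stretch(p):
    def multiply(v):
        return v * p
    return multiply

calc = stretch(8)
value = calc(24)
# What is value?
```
192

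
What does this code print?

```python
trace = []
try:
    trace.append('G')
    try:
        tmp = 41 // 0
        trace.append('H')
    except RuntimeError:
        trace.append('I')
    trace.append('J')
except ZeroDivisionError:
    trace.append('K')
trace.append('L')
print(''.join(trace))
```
GKL

Inner handler doesn't match, propagates to outer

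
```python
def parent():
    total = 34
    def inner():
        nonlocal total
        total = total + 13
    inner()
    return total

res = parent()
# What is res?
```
47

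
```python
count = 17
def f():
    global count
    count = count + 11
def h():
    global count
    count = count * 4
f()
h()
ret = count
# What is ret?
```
112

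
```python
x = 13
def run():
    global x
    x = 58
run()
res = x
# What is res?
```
58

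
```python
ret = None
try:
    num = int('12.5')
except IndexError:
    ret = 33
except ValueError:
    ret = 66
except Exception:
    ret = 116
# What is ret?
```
66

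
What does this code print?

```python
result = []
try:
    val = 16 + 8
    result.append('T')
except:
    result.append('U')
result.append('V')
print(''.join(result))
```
TV

No exception, try block completes normally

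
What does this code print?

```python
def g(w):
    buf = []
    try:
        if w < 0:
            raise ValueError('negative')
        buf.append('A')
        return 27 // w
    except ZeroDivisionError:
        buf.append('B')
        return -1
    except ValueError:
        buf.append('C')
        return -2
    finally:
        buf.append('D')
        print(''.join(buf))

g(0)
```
ABD

w=0 causes ZeroDivisionError, caught, finally prints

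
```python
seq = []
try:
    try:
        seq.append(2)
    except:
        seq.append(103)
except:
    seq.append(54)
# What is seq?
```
[2]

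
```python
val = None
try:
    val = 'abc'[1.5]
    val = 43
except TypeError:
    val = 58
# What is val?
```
58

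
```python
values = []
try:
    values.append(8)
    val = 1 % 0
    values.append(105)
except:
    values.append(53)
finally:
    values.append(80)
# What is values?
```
[8, 53, 80]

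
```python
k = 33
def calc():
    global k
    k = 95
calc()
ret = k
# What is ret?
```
95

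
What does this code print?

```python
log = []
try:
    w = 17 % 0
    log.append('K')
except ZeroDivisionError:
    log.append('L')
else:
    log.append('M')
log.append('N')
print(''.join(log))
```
LN

else block skipped when exception is caught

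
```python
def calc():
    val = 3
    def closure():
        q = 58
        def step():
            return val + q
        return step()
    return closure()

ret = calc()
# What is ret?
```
61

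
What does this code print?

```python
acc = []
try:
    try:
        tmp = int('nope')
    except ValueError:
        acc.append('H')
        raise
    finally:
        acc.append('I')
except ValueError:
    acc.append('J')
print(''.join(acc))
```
HIJ

finally runs before re-raised exception propagates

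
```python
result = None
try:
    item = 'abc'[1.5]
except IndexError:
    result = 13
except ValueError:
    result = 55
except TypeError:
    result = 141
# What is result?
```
141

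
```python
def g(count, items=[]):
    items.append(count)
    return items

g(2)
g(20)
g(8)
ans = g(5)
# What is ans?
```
[2, 20, 8, 5]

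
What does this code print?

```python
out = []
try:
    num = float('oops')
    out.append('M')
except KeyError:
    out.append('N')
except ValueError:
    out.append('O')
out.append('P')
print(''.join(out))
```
OP

ValueError is caught by its specific handler, not KeyError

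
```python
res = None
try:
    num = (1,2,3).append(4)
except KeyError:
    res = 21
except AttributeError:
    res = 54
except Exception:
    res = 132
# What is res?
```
54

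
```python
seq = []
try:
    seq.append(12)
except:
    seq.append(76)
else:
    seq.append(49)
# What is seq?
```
[12, 49]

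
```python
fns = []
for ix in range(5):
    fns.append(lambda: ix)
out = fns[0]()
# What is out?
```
4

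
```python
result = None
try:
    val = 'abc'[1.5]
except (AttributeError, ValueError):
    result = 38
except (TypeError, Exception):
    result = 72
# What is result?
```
72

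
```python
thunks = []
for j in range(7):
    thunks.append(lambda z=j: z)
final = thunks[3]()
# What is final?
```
3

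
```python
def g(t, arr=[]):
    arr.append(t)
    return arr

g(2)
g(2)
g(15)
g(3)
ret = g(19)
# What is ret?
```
[2, 2, 15, 3, 19]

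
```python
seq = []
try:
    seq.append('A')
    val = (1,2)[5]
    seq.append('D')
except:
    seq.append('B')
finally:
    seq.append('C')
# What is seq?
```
['A', 'B', 'C']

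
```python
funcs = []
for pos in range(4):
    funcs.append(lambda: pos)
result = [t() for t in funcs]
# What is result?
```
[3, 3, 3, 3]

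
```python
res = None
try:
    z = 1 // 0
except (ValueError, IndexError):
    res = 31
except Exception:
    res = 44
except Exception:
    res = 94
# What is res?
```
44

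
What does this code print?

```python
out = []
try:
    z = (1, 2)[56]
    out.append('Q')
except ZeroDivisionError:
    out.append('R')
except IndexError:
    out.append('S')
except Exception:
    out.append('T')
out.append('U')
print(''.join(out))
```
SU

IndexError matches before generic Exception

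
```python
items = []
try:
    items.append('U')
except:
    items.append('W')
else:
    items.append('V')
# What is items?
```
['U', 'V']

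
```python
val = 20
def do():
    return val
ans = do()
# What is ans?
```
20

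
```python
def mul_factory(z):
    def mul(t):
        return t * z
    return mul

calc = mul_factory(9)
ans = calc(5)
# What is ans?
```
45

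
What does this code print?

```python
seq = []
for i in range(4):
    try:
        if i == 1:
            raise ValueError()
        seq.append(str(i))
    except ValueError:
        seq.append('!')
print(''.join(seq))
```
0!23

Exception on i=1 caught, loop continues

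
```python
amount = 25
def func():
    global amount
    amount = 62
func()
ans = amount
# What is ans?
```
62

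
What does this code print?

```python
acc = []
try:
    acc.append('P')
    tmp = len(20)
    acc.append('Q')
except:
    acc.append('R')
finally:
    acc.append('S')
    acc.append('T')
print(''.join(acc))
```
PRST

Code before exception runs, then except, then all of finally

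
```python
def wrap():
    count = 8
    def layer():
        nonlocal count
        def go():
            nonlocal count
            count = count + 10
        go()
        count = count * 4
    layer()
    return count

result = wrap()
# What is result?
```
72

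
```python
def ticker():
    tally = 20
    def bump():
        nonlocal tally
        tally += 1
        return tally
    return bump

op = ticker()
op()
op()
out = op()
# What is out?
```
23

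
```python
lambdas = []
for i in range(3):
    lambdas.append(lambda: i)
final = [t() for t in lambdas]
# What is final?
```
[2, 2, 2]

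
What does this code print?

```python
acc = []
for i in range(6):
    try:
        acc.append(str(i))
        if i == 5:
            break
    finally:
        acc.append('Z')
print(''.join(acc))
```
0Z1Z2Z3Z4Z5Z

finally runs even when breaking out of loop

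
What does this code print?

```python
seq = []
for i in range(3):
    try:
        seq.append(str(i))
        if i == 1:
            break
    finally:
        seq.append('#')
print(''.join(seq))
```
0#1#

finally runs even when breaking out of loop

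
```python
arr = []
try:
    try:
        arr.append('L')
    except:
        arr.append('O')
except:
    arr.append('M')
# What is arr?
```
['L']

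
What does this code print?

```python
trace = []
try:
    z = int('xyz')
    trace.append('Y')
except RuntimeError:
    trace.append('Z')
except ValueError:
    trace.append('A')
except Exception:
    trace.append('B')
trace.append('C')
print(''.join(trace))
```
AC

ValueError matches before generic Exception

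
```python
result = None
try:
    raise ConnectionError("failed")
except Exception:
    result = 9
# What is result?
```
9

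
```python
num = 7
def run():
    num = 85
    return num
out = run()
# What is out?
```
85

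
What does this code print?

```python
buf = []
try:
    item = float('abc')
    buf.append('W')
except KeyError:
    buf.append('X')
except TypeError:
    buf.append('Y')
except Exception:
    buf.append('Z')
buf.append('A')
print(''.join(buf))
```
ZA

ValueError not specifically caught, falls to Exception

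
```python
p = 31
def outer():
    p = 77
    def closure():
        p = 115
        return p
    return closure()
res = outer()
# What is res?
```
115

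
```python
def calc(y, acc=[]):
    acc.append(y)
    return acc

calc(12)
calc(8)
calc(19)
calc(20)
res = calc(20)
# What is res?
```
[12, 8, 19, 20, 20]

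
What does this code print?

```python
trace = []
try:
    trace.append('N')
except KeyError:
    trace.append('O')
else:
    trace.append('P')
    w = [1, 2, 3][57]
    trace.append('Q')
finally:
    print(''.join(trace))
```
NP

Try succeeds, else appends 'P', IndexError in else is uncaught, finally prints before exception propagates ('Q' never appended)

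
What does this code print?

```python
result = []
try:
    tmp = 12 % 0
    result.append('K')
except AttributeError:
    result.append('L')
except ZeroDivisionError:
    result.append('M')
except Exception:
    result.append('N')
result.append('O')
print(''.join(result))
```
MO

ZeroDivisionError matches before generic Exception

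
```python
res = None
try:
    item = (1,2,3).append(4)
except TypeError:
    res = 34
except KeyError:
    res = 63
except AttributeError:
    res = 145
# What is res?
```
145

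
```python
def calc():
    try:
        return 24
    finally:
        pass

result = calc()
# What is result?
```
24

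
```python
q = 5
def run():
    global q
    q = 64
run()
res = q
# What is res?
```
64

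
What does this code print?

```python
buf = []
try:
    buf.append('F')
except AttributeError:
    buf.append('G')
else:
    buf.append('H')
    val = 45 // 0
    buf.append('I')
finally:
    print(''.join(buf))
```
FH

Try succeeds, else appends 'H', ZeroDivisionError in else is uncaught, finally prints before exception propagates ('I' never appended)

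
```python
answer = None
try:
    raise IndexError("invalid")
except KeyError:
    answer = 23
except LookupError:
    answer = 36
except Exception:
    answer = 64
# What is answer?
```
36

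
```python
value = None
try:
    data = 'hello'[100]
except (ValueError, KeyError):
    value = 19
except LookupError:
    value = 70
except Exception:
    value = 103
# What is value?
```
70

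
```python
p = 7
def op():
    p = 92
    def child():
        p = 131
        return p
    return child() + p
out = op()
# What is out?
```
223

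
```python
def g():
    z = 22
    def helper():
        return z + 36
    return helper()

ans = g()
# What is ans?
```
58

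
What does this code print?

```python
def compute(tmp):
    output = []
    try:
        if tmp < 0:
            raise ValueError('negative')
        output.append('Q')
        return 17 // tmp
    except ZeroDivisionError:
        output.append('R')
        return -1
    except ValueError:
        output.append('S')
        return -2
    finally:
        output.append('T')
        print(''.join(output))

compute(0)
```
QRT

tmp=0 causes ZeroDivisionError, caught, finally prints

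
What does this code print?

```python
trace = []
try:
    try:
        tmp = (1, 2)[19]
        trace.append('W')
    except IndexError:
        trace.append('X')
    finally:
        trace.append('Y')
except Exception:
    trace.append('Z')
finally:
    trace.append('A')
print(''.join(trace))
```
XYA

Both finally blocks run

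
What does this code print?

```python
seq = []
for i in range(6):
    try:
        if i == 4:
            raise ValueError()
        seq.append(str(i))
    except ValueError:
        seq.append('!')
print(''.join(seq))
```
0123!5

Exception on i=4 caught, loop continues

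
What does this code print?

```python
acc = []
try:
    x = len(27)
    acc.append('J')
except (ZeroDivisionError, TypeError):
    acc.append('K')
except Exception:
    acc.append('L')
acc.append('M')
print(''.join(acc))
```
KM

TypeError matches tuple containing it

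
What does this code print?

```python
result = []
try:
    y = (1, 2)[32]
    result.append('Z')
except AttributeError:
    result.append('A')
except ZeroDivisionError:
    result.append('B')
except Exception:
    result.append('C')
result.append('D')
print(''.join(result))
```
CD

IndexError not specifically caught, falls to Exception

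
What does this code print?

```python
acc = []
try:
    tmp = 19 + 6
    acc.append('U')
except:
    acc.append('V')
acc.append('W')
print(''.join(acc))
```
UW

No exception, try block completes normally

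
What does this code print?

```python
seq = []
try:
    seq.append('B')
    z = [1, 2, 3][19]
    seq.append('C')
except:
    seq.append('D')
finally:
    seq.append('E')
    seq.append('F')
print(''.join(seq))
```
BDEF

Code before exception runs, then except, then all of finally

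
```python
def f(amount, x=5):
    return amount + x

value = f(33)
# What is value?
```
38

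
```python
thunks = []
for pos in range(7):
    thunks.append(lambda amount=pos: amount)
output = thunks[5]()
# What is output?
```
5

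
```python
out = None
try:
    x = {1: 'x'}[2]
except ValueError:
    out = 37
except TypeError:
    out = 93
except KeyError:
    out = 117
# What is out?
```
117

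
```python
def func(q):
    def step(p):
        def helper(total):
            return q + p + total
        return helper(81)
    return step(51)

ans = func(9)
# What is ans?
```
141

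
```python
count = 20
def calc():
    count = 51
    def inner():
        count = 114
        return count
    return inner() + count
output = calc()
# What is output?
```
165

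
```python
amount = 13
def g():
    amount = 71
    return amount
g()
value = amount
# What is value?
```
13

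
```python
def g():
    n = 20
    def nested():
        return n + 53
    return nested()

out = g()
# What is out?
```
73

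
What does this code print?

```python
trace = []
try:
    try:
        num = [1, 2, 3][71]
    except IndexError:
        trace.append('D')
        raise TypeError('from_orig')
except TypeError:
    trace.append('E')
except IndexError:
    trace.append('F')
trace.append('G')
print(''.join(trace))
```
DEG

TypeError raised and caught, original IndexError not re-raised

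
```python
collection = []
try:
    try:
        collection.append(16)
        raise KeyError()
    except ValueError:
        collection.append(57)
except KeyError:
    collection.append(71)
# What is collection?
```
[16, 71]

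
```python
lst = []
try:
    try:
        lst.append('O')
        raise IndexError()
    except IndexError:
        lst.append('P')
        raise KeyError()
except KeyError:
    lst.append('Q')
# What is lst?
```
['O', 'P', 'Q']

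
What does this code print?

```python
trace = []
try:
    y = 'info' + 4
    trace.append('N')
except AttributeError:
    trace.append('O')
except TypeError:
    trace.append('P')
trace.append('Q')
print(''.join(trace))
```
PQ

TypeError is caught by its specific handler, not AttributeError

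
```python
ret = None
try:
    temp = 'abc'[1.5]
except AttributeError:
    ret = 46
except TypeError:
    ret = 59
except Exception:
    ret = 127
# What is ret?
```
59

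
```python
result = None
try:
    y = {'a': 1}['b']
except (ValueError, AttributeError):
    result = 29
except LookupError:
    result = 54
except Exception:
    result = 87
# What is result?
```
54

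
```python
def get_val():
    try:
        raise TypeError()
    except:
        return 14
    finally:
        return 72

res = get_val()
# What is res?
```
72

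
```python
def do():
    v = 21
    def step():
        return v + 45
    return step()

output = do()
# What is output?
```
66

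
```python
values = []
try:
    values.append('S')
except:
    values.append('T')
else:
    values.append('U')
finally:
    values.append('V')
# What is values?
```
['S', 'U', 'V']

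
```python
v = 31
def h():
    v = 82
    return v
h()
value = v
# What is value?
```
31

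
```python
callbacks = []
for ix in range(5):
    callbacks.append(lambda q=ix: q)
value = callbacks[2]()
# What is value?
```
2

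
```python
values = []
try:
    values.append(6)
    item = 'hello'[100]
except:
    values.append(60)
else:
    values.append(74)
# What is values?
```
[6, 60]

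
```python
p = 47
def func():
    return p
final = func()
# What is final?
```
47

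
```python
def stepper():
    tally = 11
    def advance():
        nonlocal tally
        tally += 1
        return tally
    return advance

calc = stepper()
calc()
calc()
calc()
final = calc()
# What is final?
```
15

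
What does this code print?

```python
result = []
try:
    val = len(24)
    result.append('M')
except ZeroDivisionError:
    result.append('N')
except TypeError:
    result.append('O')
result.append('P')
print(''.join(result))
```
OP

TypeError is caught by its specific handler, not ZeroDivisionError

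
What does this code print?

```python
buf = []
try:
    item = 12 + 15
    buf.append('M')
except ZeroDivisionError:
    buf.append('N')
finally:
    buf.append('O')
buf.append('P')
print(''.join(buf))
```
MOP

finally runs after normal execution too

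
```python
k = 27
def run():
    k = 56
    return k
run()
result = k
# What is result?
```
27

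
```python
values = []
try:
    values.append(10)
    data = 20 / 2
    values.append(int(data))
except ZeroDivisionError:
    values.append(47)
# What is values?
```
[10, 10]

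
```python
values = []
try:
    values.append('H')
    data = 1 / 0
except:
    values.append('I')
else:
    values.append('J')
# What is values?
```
['H', 'I']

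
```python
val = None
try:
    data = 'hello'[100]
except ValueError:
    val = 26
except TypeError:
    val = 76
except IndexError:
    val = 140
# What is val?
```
140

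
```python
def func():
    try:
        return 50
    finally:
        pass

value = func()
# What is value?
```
50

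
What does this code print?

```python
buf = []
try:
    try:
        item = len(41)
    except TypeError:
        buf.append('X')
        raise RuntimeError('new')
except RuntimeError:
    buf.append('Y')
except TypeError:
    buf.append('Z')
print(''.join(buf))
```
XY

New RuntimeError raised, caught by outer RuntimeError handler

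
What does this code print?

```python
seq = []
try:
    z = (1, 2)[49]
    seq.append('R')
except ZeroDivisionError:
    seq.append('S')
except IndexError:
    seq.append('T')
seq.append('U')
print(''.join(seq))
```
TU

IndexError is caught by its specific handler, not ZeroDivisionError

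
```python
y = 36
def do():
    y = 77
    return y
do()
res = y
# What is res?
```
36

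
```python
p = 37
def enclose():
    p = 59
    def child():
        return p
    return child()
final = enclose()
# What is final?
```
59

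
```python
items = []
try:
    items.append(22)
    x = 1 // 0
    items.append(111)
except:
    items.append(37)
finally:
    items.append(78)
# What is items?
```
[22, 37, 78]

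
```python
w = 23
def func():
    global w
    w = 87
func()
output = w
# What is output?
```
87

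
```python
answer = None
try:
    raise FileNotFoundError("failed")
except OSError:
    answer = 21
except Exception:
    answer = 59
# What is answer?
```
21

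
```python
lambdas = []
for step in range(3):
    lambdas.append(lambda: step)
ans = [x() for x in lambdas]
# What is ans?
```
[2, 2, 2]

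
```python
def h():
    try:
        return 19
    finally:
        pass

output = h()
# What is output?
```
19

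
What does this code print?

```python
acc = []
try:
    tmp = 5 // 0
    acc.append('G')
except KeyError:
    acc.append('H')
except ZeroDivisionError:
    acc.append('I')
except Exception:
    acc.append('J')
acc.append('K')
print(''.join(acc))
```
IK

ZeroDivisionError matches before generic Exception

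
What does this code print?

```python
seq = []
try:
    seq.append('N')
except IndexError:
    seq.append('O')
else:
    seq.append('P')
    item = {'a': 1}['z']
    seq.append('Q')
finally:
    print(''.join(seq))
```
NP

Try succeeds, else appends 'P', KeyError in else is uncaught, finally prints before exception propagates ('Q' never appended)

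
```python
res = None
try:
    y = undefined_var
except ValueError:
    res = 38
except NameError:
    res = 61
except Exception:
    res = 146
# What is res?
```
61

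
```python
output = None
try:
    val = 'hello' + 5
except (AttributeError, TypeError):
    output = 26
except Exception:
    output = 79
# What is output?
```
26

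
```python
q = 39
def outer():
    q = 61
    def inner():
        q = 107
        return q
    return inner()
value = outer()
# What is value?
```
107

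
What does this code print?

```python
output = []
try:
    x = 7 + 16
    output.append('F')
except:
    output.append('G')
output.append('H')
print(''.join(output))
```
FH

No exception, try block completes normally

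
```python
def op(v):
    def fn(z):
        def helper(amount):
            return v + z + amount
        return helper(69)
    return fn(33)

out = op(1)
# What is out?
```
103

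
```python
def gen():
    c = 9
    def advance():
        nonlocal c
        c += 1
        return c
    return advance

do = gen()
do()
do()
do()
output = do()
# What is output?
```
13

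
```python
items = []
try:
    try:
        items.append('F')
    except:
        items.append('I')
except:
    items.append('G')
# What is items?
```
['F']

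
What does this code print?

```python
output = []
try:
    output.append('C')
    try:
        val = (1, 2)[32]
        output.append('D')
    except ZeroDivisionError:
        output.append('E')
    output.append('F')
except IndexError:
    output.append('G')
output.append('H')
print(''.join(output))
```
CGH

Inner handler doesn't match, propagates to outer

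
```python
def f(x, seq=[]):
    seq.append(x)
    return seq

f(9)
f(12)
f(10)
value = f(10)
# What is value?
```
[9, 12, 10, 10]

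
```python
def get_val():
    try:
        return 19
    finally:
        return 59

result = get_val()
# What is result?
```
59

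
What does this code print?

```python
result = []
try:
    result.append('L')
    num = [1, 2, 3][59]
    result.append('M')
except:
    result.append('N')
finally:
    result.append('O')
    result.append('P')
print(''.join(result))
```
LNOP

Code before exception runs, then except, then all of finally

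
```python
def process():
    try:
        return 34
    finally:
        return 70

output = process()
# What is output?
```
70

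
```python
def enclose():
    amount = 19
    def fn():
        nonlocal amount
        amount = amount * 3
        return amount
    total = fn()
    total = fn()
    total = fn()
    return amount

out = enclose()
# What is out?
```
513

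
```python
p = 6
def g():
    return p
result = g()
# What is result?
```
6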